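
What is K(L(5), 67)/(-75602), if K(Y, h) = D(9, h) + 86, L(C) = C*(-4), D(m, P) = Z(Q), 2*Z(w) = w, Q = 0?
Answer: -43/37801 ≈ -0.0011375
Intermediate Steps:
Z(w) = w/2
D(m, P) = 0 (D(m, P) = (½)*0 = 0)
L(C) = -4*C
K(Y, h) = 86 (K(Y, h) = 0 + 86 = 86)
K(L(5), 67)/(-75602) = 86/(-75602) = 86*(-1/75602) = -43/37801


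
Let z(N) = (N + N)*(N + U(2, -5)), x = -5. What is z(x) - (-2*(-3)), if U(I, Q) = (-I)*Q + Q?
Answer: -6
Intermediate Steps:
U(I, Q) = Q - I*Q (U(I, Q) = -I*Q + Q = Q - I*Q)
z(N) = 2*N*(5 + N) (z(N) = (N + N)*(N - 5*(1 - 1*2)) = (2*N)*(N - 5*(1 - 2)) = (2*N)*(N - 5*(-1)) = (2*N)*(N + 5) = (2*N)*(5 + N) = 2*N*(5 + N))
z(x) - (-2*(-3)) = 2*(-5)*(5 - 5) - (-2*(-3)) = 2*(-5)*0 - 6 = 0 - 1*6 = 0 - 6 = -6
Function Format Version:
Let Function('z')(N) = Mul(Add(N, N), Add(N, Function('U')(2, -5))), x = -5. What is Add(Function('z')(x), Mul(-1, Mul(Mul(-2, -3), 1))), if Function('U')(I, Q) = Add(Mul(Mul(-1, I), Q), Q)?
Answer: -6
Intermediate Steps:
Function('U')(I, Q) = Add(Q, Mul(-1, I, Q)) (Function('U')(I, Q) = Add(Mul(-1, I, Q), Q) = Add(Q, Mul(-1, I, Q)))
Function('z')(N) = Mul(2, N, Add(5, N)) (Function('z')(N) = Mul(Add(N, N), Add(N, Mul(-5, Add(1, Mul(-1, 2))))) = Mul(Mul(2, N), Add(N, Mul(-5, Add(1, -2)))) = Mul(Mul(2, N), Add(N, Mul(-5, -1))) = Mul(Mul(2, N), Add(N, 5)) = Mul(Mul(2, N), Add(5, N)) = Mul(2, N, Add(5, N)))
Add(Function('z')(x), Mul(-1, Mul(Mul(-2, -3), 1))) = Add(Mul(2, -5, Add(5, -5)), Mul(-1, Mul(Mul(-2, -3), 1))) = Add(Mul(2, -5, 0), Mul(-1, Mul(6, 1))) = Add(0, Mul(-1, 6)) = Add(0, -6) = -6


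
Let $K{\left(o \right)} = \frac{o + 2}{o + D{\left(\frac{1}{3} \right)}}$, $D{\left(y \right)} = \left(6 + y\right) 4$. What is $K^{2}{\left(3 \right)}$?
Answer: $\frac{9}{289} \approx 0.031142$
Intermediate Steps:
$D{\left(y \right)} = 24 + 4 y$
$K{\left(o \right)} = \frac{2 + o}{\frac{76}{3} + o}$ ($K{\left(o \right)} = \frac{o + 2}{o + \left(24 + \frac{4}{3}\right)} = \frac{2 + o}{o + \left(24 + 4 \cdot \frac{1}{3}\right)} = \frac{2 + o}{o + \left(24 + \frac{4}{3}\right)} = \frac{2 + o}{o + \frac{76}{3}} = \frac{2 + o}{\frac{76}{3} + o}$)
$K^{2}{\left(3 \right)} = \left(\frac{3 \left(2 + 3\right)}{76 + 3 \cdot 3}\right)^{2} = \left(3 \frac{1}{76 + 9} \cdot 5\right)^{2} = \left(3 \cdot \frac{1}{85} \cdot 5\right)^{2} = \left(\frac{3}{17}\right)^{2} = \frac{9}{289}$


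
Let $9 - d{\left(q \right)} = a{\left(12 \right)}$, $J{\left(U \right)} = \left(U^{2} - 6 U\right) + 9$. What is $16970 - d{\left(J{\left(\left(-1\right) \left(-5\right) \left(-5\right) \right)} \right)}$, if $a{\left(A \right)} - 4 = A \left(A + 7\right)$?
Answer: $17193$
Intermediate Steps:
$a{\left(A \right)} = 4 + A \left(7 + A\right)$ ($a{\left(A \right)} = 4 + A \left(A + 7\right) = 4 + A \left(7 + A\right)$)
$J{\left(U \right)} = 9 + U^{2} - 6 U$
$d{\left(q \right)} = -223$ ($d{\left(q \right)} = 9 - \left(4 + 12^{2} + 7 \cdot 12\right) = 9 - \left(4 + 144 + 84\right) = 9 - 232 = -223$)
$16970 - d{\left(J{\left(\left(-1\right) \left(-5\right) \left(-5\right) \right)} \right)} = 16970 - -223 = 16970 + 223 = 17193$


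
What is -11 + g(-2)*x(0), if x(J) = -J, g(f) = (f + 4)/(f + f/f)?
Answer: -11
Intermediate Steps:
g(f) = (4 + f)/(1 + f) (g(f) = (4 + f)/(f + 1) = (4 + f)/(1 + f))
-11 + g(-2)*x(0) = -11 + ((4 - 2)/(1 - 2))*(-1*0) = -11 + (2/(-1))*0 = -11 - 1*2*0 = -11 - 2*0 = -11 + 0 = -11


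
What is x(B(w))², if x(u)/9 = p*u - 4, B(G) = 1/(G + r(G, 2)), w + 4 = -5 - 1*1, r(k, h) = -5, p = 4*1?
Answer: 36864/25 ≈ 1474.6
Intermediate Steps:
p = 4
w = -10 (w = -4 + (-5 - 1*1) = -4 + (-5 - 1) = -4 - 6 = -10)
B(G) = 1/(-5 + G) (B(G) = 1/(G - 5) = 1/(-5 + G))
x(u) = -36 + 36*u (x(u) = 9*(4*u - 4) = 9*(-4 + 4*u) = -36 + 36*u)
x(B(w))² = (-36 + 36/(-5 - 10))² = (-36 + 36/(-15))² = (-36 + 36*(-1/15))² = (-36 - 12/5)² = (-192/5)² = 36864/25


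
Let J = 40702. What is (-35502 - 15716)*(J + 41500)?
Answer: -4210222036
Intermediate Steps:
(-35502 - 15716)*(J + 41500) = (-35502 - 15716)*(40702 + 41500) = -51218*82202 = -4210222036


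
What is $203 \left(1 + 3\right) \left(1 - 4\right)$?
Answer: $-2436$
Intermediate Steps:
$203 \left(1 + 3\right) \left(1 - 4\right) = 203 \cdot 4 \left(-3\right) = 203 \left(-12\right) = -2436$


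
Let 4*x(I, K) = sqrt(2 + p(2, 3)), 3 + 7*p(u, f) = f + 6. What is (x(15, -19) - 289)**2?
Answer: (4046 - sqrt(35))**2/196 ≈ 83277.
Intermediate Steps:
p(u, f) = 3/7 + f/7 (p(u, f) = -3/7 + (f + 6)/7 = -3/7 + (6 + f)/7 = -3/7 + (6/7 + f/7) = 3/7 + f/7)
x(I, K) = sqrt(35)/14 (x(I, K) = sqrt(2 + (3/7 + (1/7)*3))/4 = sqrt(2 + (3/7 + 3/7))/4 = sqrt(2 + 6/7)/4 = sqrt(20/7)/4 = (2*sqrt(35)/7)/4 = sqrt(35)/14)
(x(15, -19) - 289)**2 = (sqrt(35)/14 - 289)**2 = (-289 + sqrt(35)/14)**2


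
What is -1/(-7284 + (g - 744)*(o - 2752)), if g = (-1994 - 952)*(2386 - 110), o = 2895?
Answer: 1/958942404 ≈ 1.0428e-9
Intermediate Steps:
g = -6705096 (g = -2946*2276 = -6705096)
-1/(-7284 + (g - 744)*(o - 2752)) = -1/(-7284 + (-6705096 - 744)*(2895 - 2752)) = -1/(-7284 - 6705840*143) = -1/(-7284 - 958935120) = -1/(-958942404) = -1*(-1/958942404) = 1/958942404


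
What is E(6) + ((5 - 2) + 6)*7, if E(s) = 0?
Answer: 63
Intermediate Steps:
E(6) + ((5 - 2) + 6)*7 = 0 + ((5 - 2) + 6)*7 = 0 + (3 + 6)*7 = 0 + 9*7 = 0 + 63 = 63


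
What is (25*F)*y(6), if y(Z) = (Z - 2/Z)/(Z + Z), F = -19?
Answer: -8075/36 ≈ -224.31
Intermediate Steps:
y(Z) = (Z - 2/Z)/(2*Z) (y(Z) = (Z - 2/Z)/((2*Z)) = (Z - 2/Z)*(1/(2*Z)) = (Z - 2/Z)/(2*Z))
(25*F)*y(6) = (25*(-19))*(1/2 - 1/6**2) = -475*(1/2 - 1*1/36) = -475*(1/2 - 1/36) = -475*17/36 = -8075/36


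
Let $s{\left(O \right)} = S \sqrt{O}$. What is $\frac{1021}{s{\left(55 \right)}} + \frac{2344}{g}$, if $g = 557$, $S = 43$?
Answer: $\frac{2344}{557} + \frac{1021 \sqrt{55}}{2365} \approx 7.4099$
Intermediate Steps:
$s{\left(O \right)} = 43 \sqrt{O}$
$\frac{1021}{s{\left(55 \right)}} + \frac{2344}{g} = \frac{1021}{43 \sqrt{55}} + \frac{2344}{557} = 1021 \frac{\sqrt{55}}{2365} + 2344 \cdot \frac{1}{557} = \frac{1021 \sqrt{55}}{2365} + \frac{2344}{557} = \frac{2344}{557} + \frac{1021 \sqrt{55}}{2365}$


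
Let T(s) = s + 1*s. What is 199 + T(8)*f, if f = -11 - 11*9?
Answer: -1561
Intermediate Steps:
T(s) = 2*s (T(s) = s + s = 2*s)
f = -110 (f = -11 - 99 = -110)
199 + T(8)*f = 199 + (2*8)*(-110) = 199 + 16*(-110) = 199 - 1760 = -1561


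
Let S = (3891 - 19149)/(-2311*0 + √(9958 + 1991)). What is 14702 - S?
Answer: 14702 + 5086*√11949/3983 ≈ 14842.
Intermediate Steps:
S = -5086*√11949/3983 (S = -15258/(0 + √11949) = -15258*√11949/11949 = -5086*√11949/3983 ≈ -139.58)
14702 - S = 14702 - (-5086)*√11949/3983 = 14702 + 5086*√11949/3983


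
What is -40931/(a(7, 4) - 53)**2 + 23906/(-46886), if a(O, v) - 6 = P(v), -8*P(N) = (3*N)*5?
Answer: -3980195325/278526283 ≈ -14.290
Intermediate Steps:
P(N) = -15*N/8 (P(N) = -3*N*5/8 = -15*N/8)
a(O, v) = 6 - 15*v/8
-40931/(a(7, 4) - 53)**2 + 23906/(-46886) = -40931/((6 - 15/8*4) - 53)**2 + 23906/(-46886) = -40931/((6 - 15/2) - 53)**2 + 23906*(-1/46886) = -40931/(-3/2 - 53)**2 - 11953/23443 = -40931/((-109/2)**2) - 11953/23443 = -40931/11881/4 - 11953/23443 = -40931*4/11881 - 11953/23443 = -163724/11881 - 11953/23443 = -3980195325/278526283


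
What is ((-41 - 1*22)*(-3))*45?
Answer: 8505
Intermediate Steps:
((-41 - 1*22)*(-3))*45 = ((-41 - 22)*(-3))*45 = -63*(-3)*45 = 189*45 = 8505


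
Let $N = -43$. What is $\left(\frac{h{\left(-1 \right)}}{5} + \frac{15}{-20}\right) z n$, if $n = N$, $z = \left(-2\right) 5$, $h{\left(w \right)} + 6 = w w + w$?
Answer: $- \frac{1677}{2} \approx -838.5$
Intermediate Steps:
$h{\left(w \right)} = -6 + w + w^{2}$ ($h{\left(w \right)} = -6 + \left(w w + w\right) = -6 + \left(w^{2} + w\right) = -6 + \left(w + w^{2}\right) = -6 + w + w^{2}$)
$z = -10$
$n = -43$
$\left(\frac{h{\left(-1 \right)}}{5} + \frac{15}{-20}\right) z n = \left(\frac{-6 - 1 + \left(-1\right)^{2}}{5} + \frac{15}{-20}\right) \left(-10\right) \left(-43\right) = \left(\left(-6 - 1 + 1\right) \frac{1}{5} + 15 \left(- \frac{1}{20}\right)\right) \left(-10\right) \left(-43\right) = \left(\left(-6\right) \frac{1}{5} - \frac{3}{4}\right) \left(-10\right) \left(-43\right) = \left(- \frac{6}{5} - \frac{3}{4}\right) \left(-10\right) \left(-43\right) = \left(- \frac{39}{20}\right) \left(-10\right) \left(-43\right) = \frac{39}{2} \left(-43\right) = - \frac{1677}{2}$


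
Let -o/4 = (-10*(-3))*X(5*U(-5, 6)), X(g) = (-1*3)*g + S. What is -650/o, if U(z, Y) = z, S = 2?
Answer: 65/924 ≈ 0.070346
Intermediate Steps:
X(g) = 2 - 3*g (X(g) = (-1*3)*g + 2 = -3*g + 2 = 2 - 3*g)
o = -9240 (o = -4*(-10*(-3))*(2 - 15*(-5)) = -120*(2 - 3*(-25)) = -120*(2 + 75) = -120*77 = -4*2310 = -9240)
-650/o = -650/(-9240) = -650*(-1/9240) = 65/924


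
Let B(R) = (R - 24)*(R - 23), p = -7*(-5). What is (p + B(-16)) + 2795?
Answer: 4390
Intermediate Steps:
p = 35
B(R) = (-24 + R)*(-23 + R)
(p + B(-16)) + 2795 = (35 + (552 + (-16)² - 47*(-16))) + 2795 = (35 + (552 + 256 + 752)) + 2795 = (35 + 1560) + 2795 = 1595 + 2795 = 4390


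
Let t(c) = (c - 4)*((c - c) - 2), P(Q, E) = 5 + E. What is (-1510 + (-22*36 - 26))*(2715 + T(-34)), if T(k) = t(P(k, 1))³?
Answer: -6171528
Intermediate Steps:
t(c) = 8 - 2*c (t(c) = (-4 + c)*(0 - 2) = (-4 + c)*(-2) = 8 - 2*c)
T(k) = -64 (T(k) = (8 - 2*(5 + 1))³ = (8 - 2*6)³ = (8 - 12)³ = (-4)³ = -64)
(-1510 + (-22*36 - 26))*(2715 + T(-34)) = (-1510 + (-22*36 - 26))*(2715 - 64) = (-1510 + (-792 - 26))*2651 = (-1510 - 818)*2651 = -2328*2651 = -6171528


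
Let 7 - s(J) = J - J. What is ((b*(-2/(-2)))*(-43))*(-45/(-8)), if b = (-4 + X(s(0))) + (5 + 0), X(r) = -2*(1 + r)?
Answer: 29025/8 ≈ 3628.1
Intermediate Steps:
s(J) = 7 (s(J) = 7 - (J - J) = 7 - 1*0 = 7 + 0 = 7)
X(r) = -2 - 2*r
b = -15 (b = (-4 + (-2 - 2*7)) + (5 + 0) = (-4 + (-2 - 14)) + 5 = (-4 - 16) + 5 = -20 + 5 = -15)
((b*(-2/(-2)))*(-43))*(-45/(-8)) = (-(-30)/(-2)*(-43))*(-45/(-8)) = (-(-30)*(-1)/2*(-43))*(-45*(-⅛)) = (-15*1*(-43))*(45/8) = -15*(-43)*(45/8) = 645*(45/8) = 29025/8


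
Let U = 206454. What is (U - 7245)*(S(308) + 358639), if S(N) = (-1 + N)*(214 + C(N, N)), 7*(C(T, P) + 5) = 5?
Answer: 589887531141/7 ≈ 8.4270e+10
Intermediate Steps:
C(T, P) = -30/7 (C(T, P) = -5 + (1/7)*5 = -5 + 5/7 = -30/7)
S(N) = -1468/7 + 1468*N/7 (S(N) = (-1 + N)*(214 - 30/7) = (-1 + N)*(1468/7) = -1468/7 + 1468*N/7)
(U - 7245)*(S(308) + 358639) = (206454 - 7245)*((-1468/7 + (1468/7)*308) + 358639) = 199209*((-1468/7 + 64592) + 358639) = 199209*(450676/7 + 358639) = 199209*(2961149/7) = 589887531141/7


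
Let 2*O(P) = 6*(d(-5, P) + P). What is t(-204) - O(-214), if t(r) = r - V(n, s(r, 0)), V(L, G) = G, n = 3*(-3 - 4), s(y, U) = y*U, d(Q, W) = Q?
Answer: 453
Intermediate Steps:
s(y, U) = U*y
n = -21 (n = 3*(-7) = -21)
O(P) = -15 + 3*P (O(P) = (6*(-5 + P))/2 = (-30 + 6*P)/2 = -15 + 3*P)
t(r) = r (t(r) = r - 0*r = r - 1*0 = r + 0 = r)
t(-204) - O(-214) = -204 - (-15 + 3*(-214)) = -204 - (-15 - 642) = -204 - 1*(-657) = -204 + 657 = 453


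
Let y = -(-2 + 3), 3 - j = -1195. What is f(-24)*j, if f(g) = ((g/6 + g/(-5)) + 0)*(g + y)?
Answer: -23960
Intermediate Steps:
j = 1198 (j = 3 - 1*(-1195) = 3 + 1195 = 1198)
y = -1 (y = -1*1 = -1)
f(g) = -g*(-1 + g)/30 (f(g) = ((g/6 + g/(-5)) + 0)*(g - 1) = ((g*(1/6) + g*(-1/5)) + 0)*(-1 + g) = ((g/6 - g/5) + 0)*(-1 + g) = (-g/30 + 0)*(-1 + g) = (-g/30)*(-1 + g) = -g*(-1 + g)/30)
f(-24)*j = ((1/30)*(-24)*(1 - 1*(-24)))*1198 = ((1/30)*(-24)*(1 + 24))*1198 = ((1/30)*(-24)*25)*1198 = -20*1198 = -23960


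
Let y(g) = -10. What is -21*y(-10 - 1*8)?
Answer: 210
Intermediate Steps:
-21*y(-10 - 1*8) = -21*(-10) = 210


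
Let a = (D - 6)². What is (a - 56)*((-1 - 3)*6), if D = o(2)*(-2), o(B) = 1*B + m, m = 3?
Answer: -4800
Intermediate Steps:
o(B) = 3 + B (o(B) = 1*B + 3 = B + 3 = 3 + B)
D = -10 (D = (3 + 2)*(-2) = 5*(-2) = -10)
a = 256 (a = (-10 - 6)² = (-16)² = 256)
(a - 56)*((-1 - 3)*6) = (256 - 56)*((-1 - 3)*6) = 200*(-4*6) = 200*(-24) = -4800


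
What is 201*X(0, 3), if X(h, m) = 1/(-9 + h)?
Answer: -67/3 ≈ -22.333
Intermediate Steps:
201*X(0, 3) = 201/(-9 + 0) = 201/(-9) = 201*(-1/9) = -67/3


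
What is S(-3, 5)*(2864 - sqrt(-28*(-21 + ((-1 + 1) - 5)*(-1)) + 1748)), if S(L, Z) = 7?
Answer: 20048 - 42*sqrt(61) ≈ 19720.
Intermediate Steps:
S(-3, 5)*(2864 - sqrt(-28*(-21 + ((-1 + 1) - 5)*(-1)) + 1748)) = 7*(2864 - sqrt(-28*(-21 + ((-1 + 1) - 5)*(-1)) + 1748)) = 7*(2864 - sqrt(-28*(-21 + (0 - 5)*(-1)) + 1748)) = 7*(2864 - sqrt(-28*(-21 - 5*(-1)) + 1748)) = 7*(2864 - sqrt(-28*(-21 + 5) + 1748)) = 7*(2864 - sqrt(-28*(-16) + 1748)) = 7*(2864 - sqrt(448 + 1748)) = 7*(2864 - sqrt(2196)) = 7*(2864 - 6*sqrt(61)) = 20048 - 42*sqrt(61)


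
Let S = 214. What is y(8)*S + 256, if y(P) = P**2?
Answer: 13952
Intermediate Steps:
y(8)*S + 256 = 8**2*214 + 256 = 64*214 + 256 = 13696 + 256 = 13952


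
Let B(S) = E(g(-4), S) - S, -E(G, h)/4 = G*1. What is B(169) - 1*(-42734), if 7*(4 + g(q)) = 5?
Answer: 298047/7 ≈ 42578.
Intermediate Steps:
g(q) = -23/7 (g(q) = -4 + (⅐)*5 = -4 + 5/7 = -23/7)
E(G, h) = -4*G
B(S) = 92/7 - S (B(S) = -4*(-23/7) - S = 92/7 - S)
B(169) - 1*(-42734) = (92/7 - 1*169) - 1*(-42734) = (92/7 - 169) + 42734 = -1091/7 + 42734 = 298047/7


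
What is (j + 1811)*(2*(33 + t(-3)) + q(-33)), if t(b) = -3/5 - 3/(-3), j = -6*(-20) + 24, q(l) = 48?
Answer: 224434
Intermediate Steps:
j = 144 (j = 120 + 24 = 144)
t(b) = ⅖ (t(b) = -3*⅕ - 3*(-⅓) = -⅗ + 1 = ⅖)
(j + 1811)*(2*(33 + t(-3)) + q(-33)) = (144 + 1811)*(2*(33 + ⅖) + 48) = 1955*(2*(167/5) + 48) = 1955*(334/5 + 48) = 1955*(574/5) = 224434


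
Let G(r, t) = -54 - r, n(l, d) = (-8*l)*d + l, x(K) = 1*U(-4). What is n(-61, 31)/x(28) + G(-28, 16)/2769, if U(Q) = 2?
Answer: 3209267/426 ≈ 7533.5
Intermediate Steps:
x(K) = 2 (x(K) = 1*2 = 2)
n(l, d) = l - 8*d*l (n(l, d) = -8*d*l + l = l - 8*d*l)
n(-61, 31)/x(28) + G(-28, 16)/2769 = -61*(1 - 8*31)/2 + (-54 - 1*(-28))/2769 = -61*(1 - 248)*(½) + (-54 + 28)*(1/2769) = -61*(-247)*(½) - 26*1/2769 = 15067*(½) - 2/213 = 15067/2 - 2/213 = 3209267/426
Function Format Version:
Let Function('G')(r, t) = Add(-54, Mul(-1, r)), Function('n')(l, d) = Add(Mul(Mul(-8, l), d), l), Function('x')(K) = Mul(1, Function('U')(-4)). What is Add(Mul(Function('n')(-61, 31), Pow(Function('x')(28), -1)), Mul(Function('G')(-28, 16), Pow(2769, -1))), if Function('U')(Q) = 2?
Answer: Rational(3209267, 426) ≈ 7533.5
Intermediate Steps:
Function('x')(K) = 2 (Function('x')(K) = Mul(1, 2) = 2)
Function('n')(l, d) = Add(l, Mul(-8, d, l)) (Function('n')(l, d) = Add(Mul(-8, d, l), l) = Add(l, Mul(-8, d, l)))
Add(Mul(Function('n')(-61, 31), Pow(Function('x')(28), -1)), Mul(Function('G')(-28, 16), Pow(2769, -1))) = Add(Mul(Mul(-61, Add(1, Mul(-8, 31))), Pow(2, -1)), Mul(Add(-54, Mul(-1, -28)), Pow(2769, -1))) = Add(Mul(Mul(-61, Add(1, -248)), Rational(1, 2)), Mul(Add(-54, 28), Rational(1, 2769))) = Add(Mul(Mul(-61, -247), Rational(1, 2)), Mul(-26, Rational(1, 2769))) = Add(Mul(15067, Rational(1, 2)), Rational(-2, 213)) = Add(Rational(15067, 2), Rational(-2, 213)) = Rational(3209267, 426)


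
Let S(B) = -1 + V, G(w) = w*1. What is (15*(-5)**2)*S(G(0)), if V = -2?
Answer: -1125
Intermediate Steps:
G(w) = w
S(B) = -3 (S(B) = -1 - 2 = -3)
(15*(-5)**2)*S(G(0)) = (15*(-5)**2)*(-3) = (15*25)*(-3) = 375*(-3) = -1125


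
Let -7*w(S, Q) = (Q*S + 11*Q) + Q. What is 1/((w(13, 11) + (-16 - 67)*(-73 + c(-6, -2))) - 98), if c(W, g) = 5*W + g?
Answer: 7/60044 ≈ 0.00011658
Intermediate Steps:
w(S, Q) = -12*Q/7 - Q*S/7 (w(S, Q) = -((Q*S + 11*Q) + Q)/7 = -((11*Q + Q*S) + Q)/7 = -(12*Q + Q*S)/7 = -12*Q/7 - Q*S/7)
c(W, g) = g + 5*W
1/((w(13, 11) + (-16 - 67)*(-73 + c(-6, -2))) - 98) = 1/((-⅐*11*(12 + 13) + (-16 - 67)*(-73 + (-2 + 5*(-6)))) - 98) = 1/((-⅐*11*25 - 83*(-73 + (-2 - 30))) - 98) = 1/((-275/7 - 83*(-73 - 32)) - 98) = 1/((-275/7 - 83*(-105)) - 98) = 1/((-275/7 + 8715) - 98) = 1/(60730/7 - 98) = 1/(60044/7) = 7/60044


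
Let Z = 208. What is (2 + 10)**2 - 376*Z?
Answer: -78064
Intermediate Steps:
(2 + 10)**2 - 376*Z = (2 + 10)**2 - 376*208 = 12**2 - 78208 = 144 - 78208 = -78064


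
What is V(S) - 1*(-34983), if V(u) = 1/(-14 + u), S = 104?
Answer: 3148471/90 ≈ 34983.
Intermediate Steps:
V(S) - 1*(-34983) = 1/(-14 + 104) - 1*(-34983) = 1/90 + 34983 = 3148471/90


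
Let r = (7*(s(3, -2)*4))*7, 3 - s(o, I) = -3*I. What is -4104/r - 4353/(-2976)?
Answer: 410363/48608 ≈ 8.4423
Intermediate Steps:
s(o, I) = 3 + 3*I (s(o, I) = 3 - (-3)*I = 3 + 3*I)
r = -588 (r = (7*((3 + 3*(-2))*4))*7 = (7*((3 - 6)*4))*7 = (7*(-3*4))*7 = (7*(-12))*7 = -84*7 = -588)
-4104/r - 4353/(-2976) = -4104/(-588) - 4353/(-2976) = -4104*(-1/588) - 4353*(-1/2976) = 342/49 + 1451/992 = 410363/48608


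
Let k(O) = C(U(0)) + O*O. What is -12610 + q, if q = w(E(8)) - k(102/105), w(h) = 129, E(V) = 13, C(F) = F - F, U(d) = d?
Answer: -15290381/1225 ≈ -12482.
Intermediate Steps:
C(F) = 0
k(O) = O² (k(O) = 0 + O*O = 0 + O² = O²)
q = 156869/1225 (q = 129 - (102/105)² = 129 - (102*(1/105))² = 129 - (34/35)² = 129 - 1*1156/1225 = 129 - 1156/1225 = 156869/1225 ≈ 128.06)
-12610 + q = -12610 + 156869/1225 = -15290381/1225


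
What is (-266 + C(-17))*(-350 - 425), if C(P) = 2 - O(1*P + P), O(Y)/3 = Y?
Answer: 125550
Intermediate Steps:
O(Y) = 3*Y
C(P) = 2 - 6*P (C(P) = 2 - 3*(1*P + P) = 2 - 3*(P + P) = 2 - 3*2*P = 2 - 6*P)
(-266 + C(-17))*(-350 - 425) = (-266 + (2 - 6*(-17)))*(-350 - 425) = (-266 + (2 + 102))*(-775) = (-266 + 104)*(-775) = -162*(-775) = 125550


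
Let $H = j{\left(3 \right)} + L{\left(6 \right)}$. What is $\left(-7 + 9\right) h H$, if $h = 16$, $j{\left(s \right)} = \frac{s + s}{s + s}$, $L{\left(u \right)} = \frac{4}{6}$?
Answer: $\frac{160}{3} \approx 53.333$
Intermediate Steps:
$L{\left(u \right)} = \frac{2}{3}$ ($L{\left(u \right)} = 4 \cdot \frac{1}{6} = \frac{2}{3}$)
$j{\left(s \right)} = 1$ ($j{\left(s \right)} = \frac{2 s}{2 s} = 2 s \frac{1}{2 s} = 1$)
$H = \frac{5}{3}$ ($H = 1 + \frac{2}{3} = \frac{5}{3} \approx 1.6667$)
$\left(-7 + 9\right) h H = \left(-7 + 9\right) 16 \cdot \frac{5}{3} = 2 \cdot 16 \cdot \frac{5}{3} = 32 \cdot \frac{5}{3} = \frac{160}{3}$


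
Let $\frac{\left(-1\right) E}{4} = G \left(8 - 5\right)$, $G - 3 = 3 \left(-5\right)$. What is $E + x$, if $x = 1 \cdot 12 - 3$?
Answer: $153$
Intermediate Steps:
$G = -12$ ($G = 3 + 3 \left(-5\right) = 3 - 15 = -12$)
$x = 9$ ($x = 12 - 3 = 9$)
$E = 144$ ($E = - 4 \left(- 12 \left(8 - 5\right)\right) = - 4 \left(\left(-12\right) 3\right) = \left(-4\right) \left(-36\right) = 144$)
$E + x = 144 + 9 = 153$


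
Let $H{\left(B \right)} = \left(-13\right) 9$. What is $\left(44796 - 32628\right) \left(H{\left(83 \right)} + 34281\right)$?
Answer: $415707552$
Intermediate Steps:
$H{\left(B \right)} = -117$
$\left(44796 - 32628\right) \left(H{\left(83 \right)} + 34281\right) = \left(44796 - 32628\right) \left(-117 + 34281\right) = 12168 \cdot 34164 = 415707552$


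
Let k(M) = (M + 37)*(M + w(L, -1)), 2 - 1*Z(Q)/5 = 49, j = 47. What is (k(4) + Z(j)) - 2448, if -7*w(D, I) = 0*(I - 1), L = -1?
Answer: -2519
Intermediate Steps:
w(D, I) = 0 (w(D, I) = -0*(I - 1) = -0*(-1 + I) = -1/7*0 = 0)
Z(Q) = -235 (Z(Q) = 10 - 5*49 = 10 - 245 = -235)
k(M) = M*(37 + M) (k(M) = (M + 37)*(M + 0) = (37 + M)*M = M*(37 + M))
(k(4) + Z(j)) - 2448 = (4*(37 + 4) - 235) - 2448 = (4*41 - 235) - 2448 = (164 - 235) - 2448 = -71 - 2448 = -2519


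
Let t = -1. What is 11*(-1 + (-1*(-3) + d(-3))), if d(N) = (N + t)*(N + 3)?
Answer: 22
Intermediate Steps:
d(N) = (-1 + N)*(3 + N) (d(N) = (N - 1)*(N + 3) = (-1 + N)*(3 + N))
11*(-1 + (-1*(-3) + d(-3))) = 11*(-1 + (-1*(-3) + (-3 + (-3)² + 2*(-3)))) = 11*(-1 + (3 + (-3 + 9 - 6))) = 11*(-1 + (3 + 0)) = 11*(-1 + 3) = 11*2 = 22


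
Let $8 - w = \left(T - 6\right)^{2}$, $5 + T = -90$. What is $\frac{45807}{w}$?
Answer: $- \frac{45807}{10193} \approx -4.494$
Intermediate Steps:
$T = -95$ ($T = -5 - 90 = -95$)
$w = -10193$ ($w = 8 - \left(-95 - 6\right)^{2} = 8 - \left(-101\right)^{2} = 8 - 10201 = -10193$)
$\frac{45807}{w} = \frac{45807}{-10193} = 45807 \left(- \frac{1}{10193}\right) = - \frac{45807}{10193}$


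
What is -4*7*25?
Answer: -700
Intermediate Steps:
-4*7*25 = -28*25 = -700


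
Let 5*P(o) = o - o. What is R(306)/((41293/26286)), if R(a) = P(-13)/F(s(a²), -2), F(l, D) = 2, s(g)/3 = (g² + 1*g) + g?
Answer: 0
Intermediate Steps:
s(g) = 3*g² + 6*g (s(g) = 3*((g² + 1*g) + g) = 3*((g² + g) + g) = 3*((g + g²) + g) = 3*(g² + 2*g) = 3*g² + 6*g)
P(o) = 0 (P(o) = (o - o)/5 = (⅕)*0 = 0)
R(a) = 0 (R(a) = 0/2 = 0*(½) = 0)
R(306)/((41293/26286)) = 0/((41293/26286)) = 0/((41293*(1/26286))) = 0/(41293/26286) = 0*(26286/41293) = 0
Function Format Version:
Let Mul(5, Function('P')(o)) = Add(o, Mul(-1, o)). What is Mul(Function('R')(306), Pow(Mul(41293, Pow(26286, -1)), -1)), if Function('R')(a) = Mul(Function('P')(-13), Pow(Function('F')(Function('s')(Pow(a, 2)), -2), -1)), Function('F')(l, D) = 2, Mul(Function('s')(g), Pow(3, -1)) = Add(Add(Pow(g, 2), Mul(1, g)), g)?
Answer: 0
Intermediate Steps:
Function('s')(g) = Add(Mul(3, Pow(g, 2)), Mul(6, g)) (Function('s')(g) = Mul(3, Add(Add(Pow(g, 2), Mul(1, g)), g)) = Mul(3, Add(Add(Pow(g, 2), g), g)) = Mul(3, Add(Add(g, Pow(g, 2)), g)) = Mul(3, Add(Pow(g, 2), Mul(2, g))) = Add(Mul(3, Pow(g, 2)), Mul(6, g)))
Function('P')(o) = 0 (Function('P')(o) = Mul(Rational(1, 5), Add(o, Mul(-1, o))) = Mul(Rational(1, 5), 0) = 0)
Function('R')(a) = 0 (Function('R')(a) = Mul(0, Pow(2, -1)) = Mul(0, Rational(1, 2)) = 0)
Mul(Function('R')(306), Pow(Mul(41293, Pow(26286, -1)), -1)) = Mul(0, Pow(Mul(41293, Pow(26286, -1)), -1)) = Mul(0, Pow(Mul(41293, Rational(1, 26286)), -1)) = Mul(0, Pow(Rational(41293, 26286), -1)) = Mul(0, Rational(26286, 41293)) = 0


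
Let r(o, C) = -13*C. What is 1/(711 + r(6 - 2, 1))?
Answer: 1/698 ≈ 0.0014327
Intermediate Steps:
1/(711 + r(6 - 2, 1)) = 1/(711 - 13*1) = 1/(711 - 13) = 1/698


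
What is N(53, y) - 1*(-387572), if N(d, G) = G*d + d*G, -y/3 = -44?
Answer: 401564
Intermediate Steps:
y = 132 (y = -3*(-44) = 132)
N(d, G) = 2*G*d (N(d, G) = G*d + G*d = 2*G*d)
N(53, y) - 1*(-387572) = 2*132*53 - 1*(-387572) = 13992 + 387572 = 401564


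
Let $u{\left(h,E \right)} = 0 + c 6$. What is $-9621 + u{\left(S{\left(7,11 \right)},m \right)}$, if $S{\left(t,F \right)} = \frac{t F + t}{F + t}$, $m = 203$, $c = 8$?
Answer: $-9573$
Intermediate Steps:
$S{\left(t,F \right)} = \frac{t + F t}{F + t}$ ($S{\left(t,F \right)} = \frac{F t + t}{F + t} = \frac{t + F t}{F + t}$)
$u{\left(h,E \right)} = 48$ ($u{\left(h,E \right)} = 0 + 8 \cdot 6 = 0 + 48 = 48$)
$-9621 + u{\left(S{\left(7,11 \right)},m \right)} = -9621 + 48 = -9573$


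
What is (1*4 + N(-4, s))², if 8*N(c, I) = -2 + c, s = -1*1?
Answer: 169/16 ≈ 10.563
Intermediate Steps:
s = -1
N(c, I) = -¼ + c/8 (N(c, I) = (-2 + c)/8 = -¼ + c/8)
(1*4 + N(-4, s))² = (1*4 + (-¼ + (⅛)*(-4)))² = (4 + (-¼ - ½))² = (4 - ¾)² = (13/4)² = 169/16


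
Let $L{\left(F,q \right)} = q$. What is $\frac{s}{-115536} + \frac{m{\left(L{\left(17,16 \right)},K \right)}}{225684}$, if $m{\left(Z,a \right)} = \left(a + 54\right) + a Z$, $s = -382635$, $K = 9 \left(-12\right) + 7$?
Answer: $\frac{7180205081}{2172885552} \approx 3.3045$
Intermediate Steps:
$K = -101$ ($K = -108 + 7 = -101$)
$m{\left(Z,a \right)} = 54 + a + Z a$ ($m{\left(Z,a \right)} = \left(54 + a\right) + Z a = 54 + a + Z a$)
$\frac{s}{-115536} + \frac{m{\left(L{\left(17,16 \right)},K \right)}}{225684} = - \frac{382635}{-115536} + \frac{54 - 101 + 16 \left(-101\right)}{225684} = \left(-382635\right) \left(- \frac{1}{115536}\right) + \left(54 - 101 - 1616\right) \frac{1}{225684} = \frac{127545}{38512} - \frac{1663}{225684} = \frac{7180205081}{2172885552}$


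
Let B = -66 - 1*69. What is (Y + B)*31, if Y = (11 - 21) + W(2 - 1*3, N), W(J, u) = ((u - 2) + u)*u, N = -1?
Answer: -4371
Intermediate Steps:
W(J, u) = u*(-2 + 2*u) (W(J, u) = ((-2 + u) + u)*u = (-2 + 2*u)*u = u*(-2 + 2*u))
B = -135 (B = -66 - 69 = -135)
Y = -6 (Y = (11 - 21) + 2*(-1)*(-1 - 1) = -10 + 2*(-1)*(-2) = -10 + 4 = -6)
(Y + B)*31 = (-6 - 135)*31 = -141*31 = -4371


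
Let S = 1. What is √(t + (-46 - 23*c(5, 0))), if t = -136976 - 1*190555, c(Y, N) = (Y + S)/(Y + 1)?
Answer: 60*I*√91 ≈ 572.36*I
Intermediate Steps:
c(Y, N) = 1 (c(Y, N) = (Y + 1)/(Y + 1) = (1 + Y)/(1 + Y) = 1)
t = -327531 (t = -136976 - 190555 = -327531)
√(t + (-46 - 23*c(5, 0))) = √(-327531 + (-46 - 23*1)) = √(-327531 + (-46 - 23)) = √(-327531 - 69) = √(-327600) = 60*I*√91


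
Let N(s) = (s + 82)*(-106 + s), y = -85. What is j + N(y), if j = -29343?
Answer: -28770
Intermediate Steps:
N(s) = (-106 + s)*(82 + s) (N(s) = (82 + s)*(-106 + s) = (-106 + s)*(82 + s))
j + N(y) = -29343 + (-8692 + (-85)² - 24*(-85)) = -29343 + (-8692 + 7225 + 2040) = -29343 + 573 = -28770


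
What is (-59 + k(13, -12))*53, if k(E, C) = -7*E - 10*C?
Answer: -1590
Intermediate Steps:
k(E, C) = -10*C - 7*E
(-59 + k(13, -12))*53 = (-59 + (-10*(-12) - 7*13))*53 = (-59 + (120 - 91))*53 = (-59 + 29)*53 = -30*53 = -1590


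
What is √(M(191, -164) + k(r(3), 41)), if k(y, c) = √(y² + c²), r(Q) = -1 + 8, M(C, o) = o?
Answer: √(-164 + √1730) ≈ 11.064*I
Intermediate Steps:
r(Q) = 7
k(y, c) = √(c² + y²)
√(M(191, -164) + k(r(3), 41)) = √(-164 + √(41² + 7²)) = √(-164 + √(1681 + 49)) = √(-164 + √1730)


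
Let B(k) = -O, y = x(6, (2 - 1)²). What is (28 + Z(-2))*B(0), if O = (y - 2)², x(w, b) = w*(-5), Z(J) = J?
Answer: -26624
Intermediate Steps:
x(w, b) = -5*w
y = -30 (y = -5*6 = -30)
O = 1024 (O = (-30 - 2)² = (-32)² = 1024)
B(k) = -1024 (B(k) = -1*1024 = -1024)
(28 + Z(-2))*B(0) = (28 - 2)*(-1024) = 26*(-1024) = -26624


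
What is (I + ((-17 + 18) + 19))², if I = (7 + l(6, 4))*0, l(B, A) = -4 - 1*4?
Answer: 400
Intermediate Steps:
l(B, A) = -8 (l(B, A) = -4 - 4 = -8)
I = 0 (I = (7 - 8)*0 = -1*0 = 0)
(I + ((-17 + 18) + 19))² = (0 + ((-17 + 18) + 19))² = (0 + (1 + 19))² = (0 + 20)² = 20² = 400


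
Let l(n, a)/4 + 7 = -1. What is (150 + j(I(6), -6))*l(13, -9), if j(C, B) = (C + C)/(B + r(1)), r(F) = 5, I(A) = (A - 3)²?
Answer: -4224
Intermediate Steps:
l(n, a) = -32 (l(n, a) = -28 + 4*(-1) = -28 - 4 = -32)
I(A) = (-3 + A)²
j(C, B) = 2*C/(5 + B) (j(C, B) = (C + C)/(B + 5) = (2*C)/(5 + B) = 2*C/(5 + B))
(150 + j(I(6), -6))*l(13, -9) = (150 + 2*(-3 + 6)²/(5 - 6))*(-32) = (150 + 2*3²/(-1))*(-32) = (150 + 2*9*(-1))*(-32) = (150 - 18)*(-32) = 132*(-32) = -4224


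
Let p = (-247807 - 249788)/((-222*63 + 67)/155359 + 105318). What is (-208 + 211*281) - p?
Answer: 19730579352526/333920107 ≈ 59088.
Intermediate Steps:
p = -1577670645/333920107 (p = -497595/((-13986 + 67)*(1/155359) + 105318) = -497595/(-13919*1/155359 + 105318) = -497595/(-13919/155359 + 105318) = -497595/16362085243/155359 = -497595*155359/16362085243 = -1577670645/333920107 ≈ -4.7247)
(-208 + 211*281) - p = (-208 + 211*281) - 1*(-1577670645/333920107) = (-208 + 59291) + 1577670645/333920107 = 59083 + 1577670645/333920107 = 19730579352526/333920107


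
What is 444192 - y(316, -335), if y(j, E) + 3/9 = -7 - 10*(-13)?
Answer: 1332208/3 ≈ 4.4407e+5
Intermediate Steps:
y(j, E) = 368/3 (y(j, E) = -⅓ + (-7 - 10*(-13)) = -⅓ + (-7 + 130) = -⅓ + 123 = 368/3)
444192 - y(316, -335) = 444192 - 1*368/3 = 444192 - 368/3 = 1332208/3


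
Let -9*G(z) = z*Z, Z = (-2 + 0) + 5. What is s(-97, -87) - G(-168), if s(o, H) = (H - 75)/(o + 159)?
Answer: -1817/31 ≈ -58.613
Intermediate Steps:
Z = 3 (Z = -2 + 5 = 3)
s(o, H) = (-75 + H)/(159 + o)
G(z) = -z/3 (G(z) = -z*3/9 = -z/3)
s(-97, -87) - G(-168) = (-75 - 87)/(159 - 97) - (-1)*(-168)/3 = -162/62 - 1*56 = (1/62)*(-162) - 56 = -81/31 - 56 = -1817/31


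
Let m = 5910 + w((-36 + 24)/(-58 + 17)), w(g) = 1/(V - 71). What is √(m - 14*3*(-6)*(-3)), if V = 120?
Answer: √252547/7 ≈ 71.792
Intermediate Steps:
w(g) = 1/49 (w(g) = 1/(120 - 71) = 1/49)
m = 289591/49 (m = 5910 + 1/49 = 289591/49 ≈ 5910.0)
√(m - 14*3*(-6)*(-3)) = √(289591/49 - 14*3*(-6)*(-3)) = √(289591/49 - (-252)*(-3)) = √(289591/49 - 14*54) = √(289591/49 - 756) = √(252547/49) = √252547/7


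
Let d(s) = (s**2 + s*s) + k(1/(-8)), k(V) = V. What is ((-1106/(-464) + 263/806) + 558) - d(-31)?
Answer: -63631745/46748 ≈ -1361.2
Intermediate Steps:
d(s) = -1/8 + 2*s**2 (d(s) = (s**2 + s*s) + 1/(-8) = (s**2 + s**2) - 1/8 = 2*s**2 - 1/8 = -1/8 + 2*s**2)
((-1106/(-464) + 263/806) + 558) - d(-31) = ((-1106/(-464) + 263/806) + 558) - (-1/8 + 2*(-31)**2) = ((-1106*(-1/464) + 263*(1/806)) + 558) - (-1/8 + 2*961) = ((553/232 + 263/806) + 558) - (-1/8 + 1922) = (253367/93496 + 558) - 1*15375/8 = 52424135/93496 - 15375/8 = -63631745/46748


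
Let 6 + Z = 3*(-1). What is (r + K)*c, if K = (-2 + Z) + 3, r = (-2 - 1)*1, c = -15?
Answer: 165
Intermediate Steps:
Z = -9 (Z = -6 + 3*(-1) = -6 - 3 = -9)
r = -3 (r = -3*1 = -3)
K = -8 (K = (-2 - 9) + 3 = -11 + 3 = -8)
(r + K)*c = (-3 - 8)*(-15) = -11*(-15) = 165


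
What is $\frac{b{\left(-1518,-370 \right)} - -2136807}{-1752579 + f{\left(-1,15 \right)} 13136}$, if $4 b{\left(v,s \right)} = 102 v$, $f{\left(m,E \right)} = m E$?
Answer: $- \frac{699366}{649873} \approx -1.0762$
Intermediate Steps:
$f{\left(m,E \right)} = E m$
$b{\left(v,s \right)} = \frac{51 v}{2}$ ($b{\left(v,s \right)} = \frac{102 v}{4} = \frac{51 v}{2}$)
$\frac{b{\left(-1518,-370 \right)} - -2136807}{-1752579 + f{\left(-1,15 \right)} 13136} = \frac{\frac{51}{2} \left(-1518\right) - -2136807}{-1752579 + 15 \left(-1\right) 13136} = \frac{-38709 + 2136807}{-1752579 - 197040} = \frac{2098098}{-1752579 - 197040} = \frac{2098098}{-1949619} = 2098098 \left(- \frac{1}{1949619}\right) = - \frac{699366}{649873}$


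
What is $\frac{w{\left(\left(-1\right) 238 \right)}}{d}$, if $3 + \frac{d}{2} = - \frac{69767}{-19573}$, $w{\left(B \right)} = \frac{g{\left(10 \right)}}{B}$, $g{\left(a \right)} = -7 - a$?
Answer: $\frac{19573}{309344} \approx 0.063273$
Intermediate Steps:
$w{\left(B \right)} = - \frac{17}{B}$ ($w{\left(B \right)} = \frac{-7 - 10}{B} = - \frac{17}{B}$)
$d = \frac{22096}{19573}$ ($d = -6 + 2 \left(- \frac{69767}{-19573}\right) = -6 + 2 \left(\left(-69767\right) \left(- \frac{1}{19573}\right)\right) = -6 + 2 \cdot \frac{69767}{19573} = -6 + \frac{139534}{19573} = \frac{22096}{19573} \approx 1.1289$)
$\frac{w{\left(\left(-1\right) 238 \right)}}{d} = \frac{\left(-17\right) \frac{1}{\left(-1\right) 238}}{\frac{22096}{19573}} = - \frac{17}{-238} \cdot \frac{19573}{22096} = \left(-17\right) \left(- \frac{1}{238}\right) \frac{19573}{22096} = \frac{1}{14} \cdot \frac{19573}{22096} = \frac{19573}{309344}$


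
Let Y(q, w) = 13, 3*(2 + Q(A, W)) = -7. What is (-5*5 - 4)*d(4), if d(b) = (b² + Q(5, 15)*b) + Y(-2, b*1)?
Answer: -1015/3 ≈ -338.33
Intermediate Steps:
Q(A, W) = -13/3 (Q(A, W) = -2 + (⅓)*(-7) = -2 - 7/3 = -13/3)
d(b) = 13 + b² - 13*b/3 (d(b) = (b² - 13*b/3) + 13 = 13 + b² - 13*b/3)
(-5*5 - 4)*d(4) = (-5*5 - 4)*(13 + 4² - 13/3*4) = (-25 - 4)*(13 + 16 - 52/3) = -29*35/3 = -1015/3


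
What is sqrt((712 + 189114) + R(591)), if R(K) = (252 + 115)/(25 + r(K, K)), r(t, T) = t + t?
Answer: sqrt(276548261243)/1207 ≈ 435.69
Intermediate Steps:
r(t, T) = 2*t
R(K) = 367/(25 + 2*K) (R(K) = (252 + 115)/(25 + 2*K) = 367/(25 + 2*K))
sqrt((712 + 189114) + R(591)) = sqrt((712 + 189114) + 367/(25 + 2*591)) = sqrt(189826 + 367/(25 + 1182)) = sqrt(189826 + 367/1207) = sqrt(229120349/1207) = sqrt(276548261243)/1207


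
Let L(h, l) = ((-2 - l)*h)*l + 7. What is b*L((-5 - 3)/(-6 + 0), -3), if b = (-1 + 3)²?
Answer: 12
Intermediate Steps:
L(h, l) = 7 + h*l*(-2 - l) (L(h, l) = (h*(-2 - l))*l + 7 = h*l*(-2 - l) + 7 = 7 + h*l*(-2 - l))
b = 4 (b = 2² = 4)
b*L((-5 - 3)/(-6 + 0), -3) = 4*(7 - 1*(-5 - 3)/(-6 + 0)*(-3)² - 2*(-5 - 3)/(-6 + 0)*(-3)) = 4*(7 - 1*(-8/(-6))*9 - 2*(-8/(-6))*(-3)) = 4*(7 - 1*(-8*(-⅙))*9 - 2*(-8*(-⅙))*(-3)) = 4*(7 - 1*4/3*9 - 2*4/3*(-3)) = 4*(7 - 12 + 8) = 4*3 = 12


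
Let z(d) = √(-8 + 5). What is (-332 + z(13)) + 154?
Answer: -178 + I*√3 ≈ -178.0 + 1.732*I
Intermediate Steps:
z(d) = I*√3 (z(d) = √(-3) = I*√3)
(-332 + z(13)) + 154 = (-332 + I*√3) + 154 = -178 + I*√3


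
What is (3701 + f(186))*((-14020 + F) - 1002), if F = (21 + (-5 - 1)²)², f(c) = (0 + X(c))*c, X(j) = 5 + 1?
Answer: -56710541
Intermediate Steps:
X(j) = 6
f(c) = 6*c (f(c) = (0 + 6)*c = 6*c)
F = 3249 (F = (21 + (-6)²)² = (21 + 36)² = 57² = 3249)
(3701 + f(186))*((-14020 + F) - 1002) = (3701 + 6*186)*((-14020 + 3249) - 1002) = (3701 + 1116)*(-10771 - 1002) = 4817*(-11773) = -56710541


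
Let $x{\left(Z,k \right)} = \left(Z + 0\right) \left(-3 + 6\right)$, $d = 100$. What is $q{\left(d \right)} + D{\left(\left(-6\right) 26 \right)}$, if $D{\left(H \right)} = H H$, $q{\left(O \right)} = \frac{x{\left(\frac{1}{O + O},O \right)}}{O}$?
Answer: $\frac{486720003}{20000} \approx 24336.0$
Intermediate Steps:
$x{\left(Z,k \right)} = 3 Z$ ($x{\left(Z,k \right)} = Z 3 = 3 Z$)
$q{\left(O \right)} = \frac{3}{2 O^{2}}$ ($q{\left(O \right)} = \frac{3 \frac{1}{O + O}}{O} = \frac{3 \frac{1}{2 O}}{O} = \frac{\frac{3}{2} \frac{1}{O}}{O} = \frac{3}{2 O^{2}}$)
$D{\left(H \right)} = H^{2}$
$q{\left(d \right)} + D{\left(\left(-6\right) 26 \right)} = \frac{3}{2 \cdot 10000} + \left(\left(-6\right) 26\right)^{2} = \frac{3}{2} \cdot \frac{1}{10000} + \left(-156\right)^{2} = \frac{3}{20000} + 24336 = \frac{486720003}{20000}$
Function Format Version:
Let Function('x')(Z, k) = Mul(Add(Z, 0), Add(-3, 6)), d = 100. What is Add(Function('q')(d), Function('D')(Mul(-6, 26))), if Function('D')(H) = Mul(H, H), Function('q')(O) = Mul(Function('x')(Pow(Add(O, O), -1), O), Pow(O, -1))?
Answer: Rational(486720003, 20000) ≈ 24336.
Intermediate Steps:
Function('x')(Z, k) = Mul(3, Z) (Function('x')(Z, k) = Mul(Z, 3) = Mul(3, Z))
Function('q')(O) = Mul(Rational(3, 2), Pow(O, -2)) (Function('q')(O) = Mul(Mul(3, Pow(Add(O, O), -1)), Pow(O, -1)) = Mul(Mul(3, Pow(Mul(2, O), -1)), Pow(O, -1)) = Mul(Mul(3, Mul(Rational(1, 2), Pow(O, -1))), Pow(O, -1)) = Mul(Mul(Rational(3, 2), Pow(O, -1)), Pow(O, -1)) = Mul(Rational(3, 2), Pow(O, -2)))
Function('D')(H) = Pow(H, 2)
Add(Function('q')(d), Function('D')(Mul(-6, 26))) = Add(Mul(Rational(3, 2), Pow(100, -2)), Pow(Mul(-6, 26), 2)) = Add(Mul(Rational(3, 2), Rational(1, 10000)), Pow(-156, 2)) = Add(Rational(3, 20000), 24336) = Rational(486720003, 20000)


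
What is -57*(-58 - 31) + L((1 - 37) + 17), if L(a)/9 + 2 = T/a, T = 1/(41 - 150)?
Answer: 10468914/2071 ≈ 5055.0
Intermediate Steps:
T = -1/109 (T = 1/(-109) = -1/109 ≈ -0.0091743)
L(a) = -18 - 9/(109*a) (L(a) = -18 + 9*(-1/(109*a)) = -18 - 9/(109*a))
-57*(-58 - 31) + L((1 - 37) + 17) = -57*(-58 - 31) + (-18 - 9/(109*((1 - 37) + 17))) = -57*(-89) + (-18 - 9/(109*(-36 + 17))) = 5073 + (-18 - 9/109/(-19)) = 5073 + (-18 - 9/109*(-1/19)) = 5073 + (-18 + 9/2071) = 5073 - 37269/2071 = 10468914/2071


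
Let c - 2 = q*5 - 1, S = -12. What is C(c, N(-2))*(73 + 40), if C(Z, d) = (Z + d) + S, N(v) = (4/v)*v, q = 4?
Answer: 1469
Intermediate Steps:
N(v) = 4
c = 21 (c = 2 + (4*5 - 1) = 2 + (20 - 1) = 2 + 19 = 21)
C(Z, d) = -12 + Z + d (C(Z, d) = (Z + d) - 12 = -12 + Z + d)
C(c, N(-2))*(73 + 40) = (-12 + 21 + 4)*(73 + 40) = 13*113 = 1469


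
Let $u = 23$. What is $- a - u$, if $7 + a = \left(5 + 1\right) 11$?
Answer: $-82$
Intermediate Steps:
$a = 59$ ($a = -7 + \left(5 + 1\right) 11 = -7 + 6 \cdot 11 = -7 + 66 = 59$)
$- a - u = \left(-1\right) 59 - 23 = -59 - 23 = -82$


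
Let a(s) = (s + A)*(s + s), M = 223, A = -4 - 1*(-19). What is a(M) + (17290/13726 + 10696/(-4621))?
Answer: 3366336040501/31713923 ≈ 1.0615e+5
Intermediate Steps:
A = 15 (A = -4 + 19 = 15)
a(s) = 2*s*(15 + s) (a(s) = (s + 15)*(s + s) = (15 + s)*(2*s) = 2*s*(15 + s))
a(M) + (17290/13726 + 10696/(-4621)) = 2*223*(15 + 223) + (17290/13726 + 10696/(-4621)) = 2*223*238 + (17290*(1/13726) + 10696*(-1/4621)) = 106148 + (8645/6863 - 10696/4621) = 106148 - 33458103/31713923 = 3366336040501/31713923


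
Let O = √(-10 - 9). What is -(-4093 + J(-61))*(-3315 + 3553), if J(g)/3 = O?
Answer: 974134 - 714*I*√19 ≈ 9.7413e+5 - 3112.3*I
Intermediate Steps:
O = I*√19 (O = √(-19) = I*√19 ≈ 4.3589*I)
J(g) = 3*I*√19 (J(g) = 3*(I*√19) = 3*I*√19)
-(-4093 + J(-61))*(-3315 + 3553) = -(-4093 + 3*I*√19)*(-3315 + 3553) = -(-4093 + 3*I*√19)*238 = -(-974134 + 714*I*√19) = 974134 - 714*I*√19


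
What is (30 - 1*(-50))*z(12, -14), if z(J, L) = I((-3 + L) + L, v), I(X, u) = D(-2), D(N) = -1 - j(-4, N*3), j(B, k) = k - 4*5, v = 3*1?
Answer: 2000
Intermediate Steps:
v = 3
j(B, k) = -20 + k (j(B, k) = k - 20 = -20 + k)
D(N) = 19 - 3*N (D(N) = -1 - (-20 + N*3) = -1 - (-20 + 3*N) = -1 + (20 - 3*N) = 19 - 3*N)
I(X, u) = 25 (I(X, u) = 19 - 3*(-2) = 19 + 6 = 25)
z(J, L) = 25
(30 - 1*(-50))*z(12, -14) = (30 - 1*(-50))*25 = (30 + 50)*25 = 80*25 = 2000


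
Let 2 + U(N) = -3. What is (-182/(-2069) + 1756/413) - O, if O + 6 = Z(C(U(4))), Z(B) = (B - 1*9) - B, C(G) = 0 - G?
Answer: 16525785/854497 ≈ 19.340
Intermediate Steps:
U(N) = -5 (U(N) = -2 - 3 = -5)
C(G) = -G
Z(B) = -9 (Z(B) = (B - 9) - B = (-9 + B) - B = -9)
O = -15 (O = -6 - 9 = -15)
(-182/(-2069) + 1756/413) - O = (-182/(-2069) + 1756/413) - 1*(-15) = (-182*(-1/2069) + 1756*(1/413)) + 15 = (182/2069 + 1756/413) + 15 = 3708330/854497 + 15 = 16525785/854497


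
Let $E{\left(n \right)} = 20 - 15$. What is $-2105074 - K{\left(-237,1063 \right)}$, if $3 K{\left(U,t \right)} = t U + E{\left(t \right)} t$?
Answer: $- \frac{6068606}{3} \approx -2.0229 \cdot 10^{6}$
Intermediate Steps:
$E{\left(n \right)} = 5$ ($E{\left(n \right)} = 20 - 15 = 5$)
$K{\left(U,t \right)} = \frac{5 t}{3} + \frac{U t}{3}$ ($K{\left(U,t \right)} = \frac{t U + 5 t}{3} = \frac{U t + 5 t}{3} = \frac{5 t + U t}{3} = \frac{5 t}{3} + \frac{U t}{3}$)
$-2105074 - K{\left(-237,1063 \right)} = -2105074 - \frac{1}{3} \cdot 1063 \left(5 - 237\right) = -2105074 - \frac{1}{3} \cdot 1063 \left(-232\right) = -2105074 - - \frac{246616}{3} = -2105074 + \frac{246616}{3} = - \frac{6068606}{3}$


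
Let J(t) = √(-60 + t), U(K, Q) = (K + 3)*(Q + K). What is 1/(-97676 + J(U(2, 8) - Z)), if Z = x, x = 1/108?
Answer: -10549008/1030384906489 - 6*I*√3243/1030384906489 ≈ -1.0238e-5 - 3.3161e-10*I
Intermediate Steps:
x = 1/108 ≈ 0.0092593
Z = 1/108 ≈ 0.0092593
U(K, Q) = (3 + K)*(K + Q)
1/(-97676 + J(U(2, 8) - Z)) = 1/(-97676 + √(-60 + ((2² + 3*2 + 3*8 + 2*8) - 1*1/108))) = 1/(-97676 + √(-60 + ((4 + 6 + 24 + 16) - 1/108))) = 1/(-97676 + √(-60 + (50 - 1/108))) = 1/(-97676 + √(-60 + 5399/108)) = 1/(-97676 + √(-1081/108)) = 1/(-97676 + I*√3243/18)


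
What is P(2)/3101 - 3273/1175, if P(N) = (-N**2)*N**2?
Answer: -10168373/3643675 ≈ -2.7907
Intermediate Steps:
P(N) = -N**4
P(2)/3101 - 3273/1175 = -1*2**4/3101 - 3273/1175 = -1*16*(1/3101) - 3273*1/1175 = -16*1/3101 - 3273/1175 = -16/3101 - 3273/1175 = -10168373/3643675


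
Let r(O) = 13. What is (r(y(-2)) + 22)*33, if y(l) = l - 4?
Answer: 1155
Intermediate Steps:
y(l) = -4 + l
(r(y(-2)) + 22)*33 = (13 + 22)*33 = 35*33 = 1155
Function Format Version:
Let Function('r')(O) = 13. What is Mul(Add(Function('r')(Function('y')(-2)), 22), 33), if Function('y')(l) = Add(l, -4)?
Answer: 1155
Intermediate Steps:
Function('y')(l) = Add(-4, l)
Mul(Add(Function('r')(Function('y')(-2)), 22), 33) = Mul(Add(13, 22), 33) = Mul(35, 33) = 1155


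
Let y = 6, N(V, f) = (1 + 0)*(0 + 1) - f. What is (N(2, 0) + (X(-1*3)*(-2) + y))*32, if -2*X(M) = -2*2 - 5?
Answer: -64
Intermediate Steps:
N(V, f) = 1 - f (N(V, f) = 1*1 - f = 1 - f)
X(M) = 9/2 (X(M) = -(-2*2 - 5)/2 = -(-4 - 5)/2 = -1/2*(-9) = 9/2)
(N(2, 0) + (X(-1*3)*(-2) + y))*32 = ((1 - 1*0) + ((9/2)*(-2) + 6))*32 = ((1 + 0) + (-9 + 6))*32 = (1 - 3)*32 = -2*32 = -64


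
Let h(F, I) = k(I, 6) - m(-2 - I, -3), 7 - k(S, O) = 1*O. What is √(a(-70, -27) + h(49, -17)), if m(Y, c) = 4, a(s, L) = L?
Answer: I*√30 ≈ 5.4772*I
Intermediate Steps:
k(S, O) = 7 - O
h(F, I) = -3 (h(F, I) = (7 - 1*6) - 1*4 = (7 - 6) - 4 = 1 - 4 = -3)
√(a(-70, -27) + h(49, -17)) = √(-27 - 3) = √(-30) = I*√30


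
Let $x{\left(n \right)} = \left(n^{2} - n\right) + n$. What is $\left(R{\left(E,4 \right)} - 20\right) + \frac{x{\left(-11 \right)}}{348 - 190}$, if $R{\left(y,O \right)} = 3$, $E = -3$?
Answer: $- \frac{2565}{158} \approx -16.234$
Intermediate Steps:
$x{\left(n \right)} = n^{2}$
$\left(R{\left(E,4 \right)} - 20\right) + \frac{x{\left(-11 \right)}}{348 - 190} = \left(3 - 20\right) + \frac{\left(-11\right)^{2}}{348 - 190} = \left(3 - 20\right) + \frac{1}{158} \cdot 121 = -17 + \frac{1}{158} \cdot 121 = -17 + \frac{121}{158} = - \frac{2565}{158}$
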